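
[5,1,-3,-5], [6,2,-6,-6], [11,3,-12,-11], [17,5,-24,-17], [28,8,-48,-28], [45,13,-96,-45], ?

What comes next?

First component — each term is the sum of the two before it: 5, 6, 11, 17, 28, 45 → 73.
For the second component, each term is the sum of the two before it: 1, 2, 3, 5, 8, 13 → 21.
Third component goes -3, -6, -12, -24, -48, -96 → -192 (×2 each step).
Fourth component: always the negative of the first component, so -5, -6, -11, -17, -28, -45 → -73.
So the next 4-tuple is [73,21,-192,-73].

[73,21,-192,-73]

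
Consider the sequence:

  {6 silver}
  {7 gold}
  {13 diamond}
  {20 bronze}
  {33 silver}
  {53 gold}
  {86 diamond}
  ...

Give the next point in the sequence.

First value: each term is the sum of the two before it; 6, 7, 13, 20, 33, 53, 86 → 139.
Rank — repeats silver → gold → diamond → bronze: silver, gold, diamond, bronze, silver, gold, diamond → bronze.
So the next point is {139 bronze}.

{139 bronze}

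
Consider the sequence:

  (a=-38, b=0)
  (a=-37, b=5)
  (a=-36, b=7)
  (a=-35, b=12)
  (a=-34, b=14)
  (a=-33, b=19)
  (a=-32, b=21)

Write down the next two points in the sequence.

A: +1 each step, so -38, -37, -36, -35, -34, -33, -32 → -31 → -30.
B: alternating steps +5, +2, +5, +2, …, so 0, 5, 7, 12, 14, 19, 21 → 26 → 28.
Putting the parts together: (a=-31, b=26) and then (a=-30, b=28).

(a=-31, b=26), (a=-30, b=28)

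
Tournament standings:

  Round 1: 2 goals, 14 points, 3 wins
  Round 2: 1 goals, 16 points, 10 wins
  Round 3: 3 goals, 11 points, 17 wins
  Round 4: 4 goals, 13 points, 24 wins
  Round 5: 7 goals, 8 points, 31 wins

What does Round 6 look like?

Goals: each term is the sum of the two before it, so 2, 1, 3, 4, 7 → 11.
Points: 14, 16, 11, 13, 8 → 10 (alternating steps +2, −5, +2, −5, …).
Wins: +7 each step; 3, 10, 17, 24, 31 → 38.
Putting it together: 11 goals, 10 points, 38 wins.

11 goals, 10 points, 38 wins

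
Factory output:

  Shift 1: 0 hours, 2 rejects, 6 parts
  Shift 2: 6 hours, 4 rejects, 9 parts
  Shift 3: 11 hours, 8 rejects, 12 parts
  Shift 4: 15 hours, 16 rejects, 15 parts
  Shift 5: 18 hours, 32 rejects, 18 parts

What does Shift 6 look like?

For the hours, differences are 6, 5, 4, … (decreasing by 1 each time): 0, 6, 11, 15, 18 → 20.
Rejects: ×2 each step; 2, 4, 8, 16, 32 → 64.
Parts goes 6, 9, 12, 15, 18 → 21 (+3 each step).
So the next record is 20 hours, 64 rejects, 21 parts.

20 hours, 64 rejects, 21 parts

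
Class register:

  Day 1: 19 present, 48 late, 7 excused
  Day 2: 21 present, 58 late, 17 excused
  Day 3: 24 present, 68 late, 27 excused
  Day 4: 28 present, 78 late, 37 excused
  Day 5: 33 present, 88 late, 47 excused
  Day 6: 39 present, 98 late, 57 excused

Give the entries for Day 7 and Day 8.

Present: differences are 2, 3, 4, … (increasing by 1 each time), so 19, 21, 24, 28, 33, 39 → 46 → 54.
For the late, +10 each step: 48, 58, 68, 78, 88, 98 → 108 → 118.
For the excused, +10 each step: 7, 17, 27, 37, 47, 57 → 67 → 77.
So the next two lines are 46 present, 108 late, 67 excused and 54 present, 118 late, 77 excused.

46 present, 108 late, 67 excused; 54 present, 118 late, 77 excused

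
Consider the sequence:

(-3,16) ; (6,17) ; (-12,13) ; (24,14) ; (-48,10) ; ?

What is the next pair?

First value — ×(-2) each step: -3, 6, -12, 24, -48 → 96.
For the second value, alternating steps +1, −4, +1, −4, …: 16, 17, 13, 14, 10 → 11.
So the next pair is (96,11).

(96,11)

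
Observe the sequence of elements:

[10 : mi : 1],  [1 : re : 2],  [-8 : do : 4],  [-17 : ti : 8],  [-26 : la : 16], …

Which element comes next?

[-35 : sol : 32]

First component goes 10, 1, -8, -17, -26 → -35 (−9 each step).
Note: runs backward through the solfège scale do→ti, so mi, re, do, ti, la → sol.
Third component — ×2 each step: 1, 2, 4, 8, 16 → 32.
Combining the parts gives [-35 : sol : 32].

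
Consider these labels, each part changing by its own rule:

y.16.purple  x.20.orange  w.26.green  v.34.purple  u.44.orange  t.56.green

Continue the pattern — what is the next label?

s.70.purple

Letter: letters move back 1 place in the alphabet, so y, x, w, v, u, t → s.
Second component: differences are 4, 6, 8, … (increasing by 2 each time), so 16, 20, 26, 34, 44, 56 → 70.
Colour: repeats purple → orange → green, so purple, orange, green, purple, orange, green → purple.
So the next label is s.70.purple.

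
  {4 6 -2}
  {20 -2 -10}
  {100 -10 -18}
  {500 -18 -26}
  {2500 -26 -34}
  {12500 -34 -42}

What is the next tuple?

First part: ×5 each step; 4, 20, 100, 500, 2500, 12500 → 62500.
Second part: −8 each step; 6, -2, -10, -18, -26, -34 → -42.
Third part: always 8 less than the second part, so -2, -10, -18, -26, -34, -42 → -50.
Putting it together: {62500 -42 -50}.

{62500 -42 -50}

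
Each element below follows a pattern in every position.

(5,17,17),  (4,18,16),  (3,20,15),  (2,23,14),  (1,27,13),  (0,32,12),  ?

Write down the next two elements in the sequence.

First component — −1 each step: 5, 4, 3, 2, 1, 0 → -1 → -2.
For the second component, differences are 1, 2, 3, … (increasing by 1 each time): 17, 18, 20, 23, 27, 32 → 38 → 45.
Third component: 17, 16, 15, 14, 13, 12 → 11 → 10 (always 12 more than the first component).
So the next two elements are (-1,38,11) and (-2,45,10).

(-1,38,11), (-2,45,10)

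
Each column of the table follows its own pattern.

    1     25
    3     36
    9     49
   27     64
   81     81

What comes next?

243  100

First component: ×3 each step; 1, 3, 9, 27, 81 → 243.
Second component: perfect squares: 5², 6², 7², …; 25, 36, 49, 64, 81 → 100.
Combining the parts gives 243  100.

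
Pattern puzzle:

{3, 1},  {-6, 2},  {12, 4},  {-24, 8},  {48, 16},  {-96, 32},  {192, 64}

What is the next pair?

First value: ×(-2) each step, so 3, -6, 12, -24, 48, -96, 192 → -384.
Second value: 1, 2, 4, 8, 16, 32, 64 → 128 (×2 each step).
Putting it together: {-384, 128}.

{-384, 128}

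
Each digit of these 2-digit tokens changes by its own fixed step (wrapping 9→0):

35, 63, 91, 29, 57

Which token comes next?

First digit goes 3, 6, 9, 2, 5 → 8 (+3 each step, mod 10).
Second digit: −2 each step, mod 10, so 5, 3, 1, 9, 7 → 5.
Combining the parts gives 85.

85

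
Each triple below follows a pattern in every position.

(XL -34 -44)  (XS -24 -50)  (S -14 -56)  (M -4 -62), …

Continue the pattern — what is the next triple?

Size: XL, XS, S, M → L (runs through clothing sizes XS→XL).
Second coordinate goes -34, -24, -14, -4 → 6 (+10 each step).
Third coordinate: −6 each step, so -44, -50, -56, -62 → -68.
Combining the parts gives (L 6 -68).

(L 6 -68)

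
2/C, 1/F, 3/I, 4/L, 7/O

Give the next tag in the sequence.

11/R

First component: each term is the sum of the two before it, so 2, 1, 3, 4, 7 → 11.
Letter goes C, F, I, L, O → R (letters move forward 3 places in the alphabet).
Combining the parts gives 11/R.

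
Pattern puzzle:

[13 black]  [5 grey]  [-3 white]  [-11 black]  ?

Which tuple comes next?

[-19 grey]

First value goes 13, 5, -3, -11 → -19 (−8 each step).
Shade — repeats black → grey → white: black, grey, white, black → grey.
So the next tuple is [-19 grey].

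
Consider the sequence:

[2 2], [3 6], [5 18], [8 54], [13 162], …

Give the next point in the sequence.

[21 486]

First slot: each term is the sum of the two before it, so 2, 3, 5, 8, 13 → 21.
Second slot: 2, 6, 18, 54, 162 → 486 (×3 each step).
Putting it together: [21 486].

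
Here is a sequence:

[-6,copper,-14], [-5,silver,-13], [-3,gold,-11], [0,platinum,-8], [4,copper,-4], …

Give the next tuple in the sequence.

For the first component, differences are 1, 2, 3, … (increasing by 1 each time): -6, -5, -3, 0, 4 → 9.
Metal: copper, silver, gold, platinum, copper → silver (repeats copper → silver → gold → platinum).
Third component: always 8 less than the first component, so -14, -13, -11, -8, -4 → 1.
So the next tuple is [9,silver,1].

[9,silver,1]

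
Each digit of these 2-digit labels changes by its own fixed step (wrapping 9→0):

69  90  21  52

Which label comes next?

First digit: 6, 9, 2, 5 → 8 (+3 each step, mod 10).
Second digit: +1 each step, mod 10; 9, 0, 1, 2 → 3.
So the next label is 83.

83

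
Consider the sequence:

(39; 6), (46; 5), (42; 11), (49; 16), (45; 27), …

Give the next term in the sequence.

(52; 43)

First coordinate goes 39, 46, 42, 49, 45 → 52 (alternating steps +7, −4, +7, −4, …).
Second coordinate goes 6, 5, 11, 16, 27 → 43 (each term is the sum of the two before it).
Combining the parts gives (52; 43).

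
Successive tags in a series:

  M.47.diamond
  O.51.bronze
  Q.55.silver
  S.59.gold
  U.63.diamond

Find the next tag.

Letter — letters move forward 2 places in the alphabet: M, O, Q, S, U → W.
Second component — +4 each step: 47, 51, 55, 59, 63 → 67.
Rank: repeats diamond → bronze → silver → gold; diamond, bronze, silver, gold, diamond → bronze.
Putting it together: W.67.bronze.

W.67.bronze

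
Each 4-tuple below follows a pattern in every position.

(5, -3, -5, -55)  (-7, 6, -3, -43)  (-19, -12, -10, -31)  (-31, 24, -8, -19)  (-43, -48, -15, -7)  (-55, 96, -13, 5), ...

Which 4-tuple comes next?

(-67, -192, -20, 17)

First coordinate: −12 each step; 5, -7, -19, -31, -43, -55 → -67.
Second coordinate: ×(-2) each step; -3, 6, -12, 24, -48, 96 → -192.
Third coordinate — alternating steps +2, −7, +2, −7, …: -5, -3, -10, -8, -15, -13 → -20.
For the fourth coordinate, +12 each step: -55, -43, -31, -19, -7, 5 → 17.
Combining the parts gives (-67, -192, -20, 17).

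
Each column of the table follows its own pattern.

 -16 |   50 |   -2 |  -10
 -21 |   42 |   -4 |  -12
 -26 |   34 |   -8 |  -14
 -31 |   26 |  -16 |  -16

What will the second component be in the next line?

18

Second component — −8 each step: 50, 42, 34, 26 → 18.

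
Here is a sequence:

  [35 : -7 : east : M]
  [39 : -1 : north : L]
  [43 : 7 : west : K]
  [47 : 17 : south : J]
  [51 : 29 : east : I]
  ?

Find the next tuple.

[55 : 43 : north : H]

For the first part, +4 each step: 35, 39, 43, 47, 51 → 55.
For the second part, differences are 6, 8, 10, … (increasing by 2 each time): -7, -1, 7, 17, 29 → 43.
Direction goes east, north, west, south, east → north (repeats east → north → west → south).
Letter: M, L, K, J, I → H (letters move back 1 place in the alphabet).
So the next tuple is [55 : 43 : north : H].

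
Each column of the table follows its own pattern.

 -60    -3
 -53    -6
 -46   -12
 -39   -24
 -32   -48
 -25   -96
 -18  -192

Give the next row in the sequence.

First component: +7 each step; -60, -53, -46, -39, -32, -25, -18 → -11.
Second component — ×2 each step: -3, -6, -12, -24, -48, -96, -192 → -384.
So the next row is -11  -384.

-11  -384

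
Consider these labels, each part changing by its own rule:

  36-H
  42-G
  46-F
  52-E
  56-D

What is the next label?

First component: alternating steps +6, +4, +6, +4, …, so 36, 42, 46, 52, 56 → 62.
Letter — letters move back 1 place in the alphabet: H, G, F, E, D → C.
So the next label is 62-C.

62-C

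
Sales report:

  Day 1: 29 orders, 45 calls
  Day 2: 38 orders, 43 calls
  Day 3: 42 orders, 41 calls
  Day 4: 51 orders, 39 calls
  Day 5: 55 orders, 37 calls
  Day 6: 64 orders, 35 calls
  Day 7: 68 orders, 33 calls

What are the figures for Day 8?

77 orders, 31 calls

Orders: 29, 38, 42, 51, 55, 64, 68 → 77 (alternating steps +9, +4, +9, +4, …).
Calls: −2 each step; 45, 43, 41, 39, 37, 35, 33 → 31.
So the next row is 77 orders, 31 calls.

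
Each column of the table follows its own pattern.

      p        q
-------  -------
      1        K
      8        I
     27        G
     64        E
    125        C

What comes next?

216  A

Column p — perfect cubes: 1³, 2³, 3³, …: 1, 8, 27, 64, 125 → 216.
For the column q, letters move back 2 places in the alphabet: K, I, G, E, C → A.
So the next row is 216  A.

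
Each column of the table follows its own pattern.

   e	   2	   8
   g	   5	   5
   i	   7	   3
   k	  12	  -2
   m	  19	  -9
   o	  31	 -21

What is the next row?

q  50  -40

Letter goes e, g, i, k, m, o → q (letters move forward 2 places in the alphabet).
For the second component, each term is the sum of the two before it: 2, 5, 7, 12, 19, 31 → 50.
Third component: 8, 5, 3, -2, -9, -21 → -40 (together with the second component always sums to 10).
So the next row is q  50  -40.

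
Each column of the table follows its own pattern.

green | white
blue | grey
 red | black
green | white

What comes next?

Colour: green, blue, red, green → blue (repeats green → blue → red).
Shade: white, grey, black, white → grey (repeats white → grey → black).
So the next line is blue  grey.

blue  grey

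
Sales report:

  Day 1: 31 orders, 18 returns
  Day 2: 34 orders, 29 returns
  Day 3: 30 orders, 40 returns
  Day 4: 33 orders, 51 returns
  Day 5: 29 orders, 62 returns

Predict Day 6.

Orders: alternating steps +3, −4, +3, −4, …, so 31, 34, 30, 33, 29 → 32.
Returns: +11 each step, so 18, 29, 40, 51, 62 → 73.
Putting it together: 32 orders, 73 returns.

32 orders, 73 returns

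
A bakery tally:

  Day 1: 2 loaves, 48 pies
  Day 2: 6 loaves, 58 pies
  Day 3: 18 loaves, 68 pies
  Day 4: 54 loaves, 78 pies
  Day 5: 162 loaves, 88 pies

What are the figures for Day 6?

486 loaves, 98 pies

Loaves: ×3 each step; 2, 6, 18, 54, 162 → 486.
Pies — +10 each step: 48, 58, 68, 78, 88 → 98.
Putting it together: 486 loaves, 98 pies.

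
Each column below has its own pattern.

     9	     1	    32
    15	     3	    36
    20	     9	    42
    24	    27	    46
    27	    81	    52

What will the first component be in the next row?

29

First component: 9, 15, 20, 24, 27 → 29 (differences are 6, 5, 4, … (decreasing by 1 each time)).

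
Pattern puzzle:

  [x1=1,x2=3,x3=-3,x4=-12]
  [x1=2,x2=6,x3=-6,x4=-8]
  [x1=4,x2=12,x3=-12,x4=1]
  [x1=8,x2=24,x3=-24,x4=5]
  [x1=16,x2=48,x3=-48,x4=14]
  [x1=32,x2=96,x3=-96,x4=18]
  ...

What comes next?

[x1=64,x2=192,x3=-192,x4=27]

For the x1, ×2 each step: 1, 2, 4, 8, 16, 32 → 64.
X2 — ×2 each step: 3, 6, 12, 24, 48, 96 → 192.
X3: ×2 each step; -3, -6, -12, -24, -48, -96 → -192.
X4: alternating steps +4, +9, +4, +9, …, so -12, -8, 1, 5, 14, 18 → 27.
Combining the parts gives [x1=64,x2=192,x3=-192,x4=27].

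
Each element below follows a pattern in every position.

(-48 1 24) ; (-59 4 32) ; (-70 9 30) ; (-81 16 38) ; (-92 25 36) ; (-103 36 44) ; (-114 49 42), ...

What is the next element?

(-125 64 50)

First entry: -48, -59, -70, -81, -92, -103, -114 → -125 (−11 each step).
Second entry: perfect squares: 1², 2², 3², …, so 1, 4, 9, 16, 25, 36, 49 → 64.
Third entry: alternating steps +8, −2, +8, −2, …, so 24, 32, 30, 38, 36, 44, 42 → 50.
So the next element is (-125 64 50).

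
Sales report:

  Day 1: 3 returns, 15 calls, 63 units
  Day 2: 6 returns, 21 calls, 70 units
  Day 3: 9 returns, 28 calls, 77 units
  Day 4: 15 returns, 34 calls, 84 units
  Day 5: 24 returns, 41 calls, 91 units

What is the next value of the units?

98

Returns: 3, 6, 9, 15, 24 → 39 (each term is the sum of the two before it).
Calls — alternating steps +6, +7, +6, +7, …: 15, 21, 28, 34, 41 → 47.
Units: +7 each step; 63, 70, 77, 84, 91 → 98.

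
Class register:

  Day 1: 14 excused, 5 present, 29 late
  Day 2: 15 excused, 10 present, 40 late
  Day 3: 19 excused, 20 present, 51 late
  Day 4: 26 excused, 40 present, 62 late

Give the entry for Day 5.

36 excused, 80 present, 73 late

Excused: differences are 1, 4, 7, … (increasing by 3 each time), so 14, 15, 19, 26 → 36.
Present: ×2 each step; 5, 10, 20, 40 → 80.
Late goes 29, 40, 51, 62 → 73 (+11 each step).
Combining the parts gives 36 excused, 80 present, 73 late.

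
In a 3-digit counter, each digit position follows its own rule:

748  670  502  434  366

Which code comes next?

First digit: −1 each step, mod 10, so 7, 6, 5, 4, 3 → 2.
Second digit: +3 each step, mod 10; 4, 7, 0, 3, 6 → 9.
Third digit: +2 each step, mod 10, so 8, 0, 2, 4, 6 → 8.
Putting it together: 298.

298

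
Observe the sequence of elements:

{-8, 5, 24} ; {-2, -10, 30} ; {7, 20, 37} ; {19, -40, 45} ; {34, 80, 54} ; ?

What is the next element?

First coordinate: -8, -2, 7, 19, 34 → 52 (differences are 6, 9, 12, … (increasing by 3 each time)).
Second coordinate — ×(-2) each step: 5, -10, 20, -40, 80 → -160.
Third coordinate: differences are 6, 7, 8, … (increasing by 1 each time); 24, 30, 37, 45, 54 → 64.
So the next element is {52, -160, 64}.

{52, -160, 64}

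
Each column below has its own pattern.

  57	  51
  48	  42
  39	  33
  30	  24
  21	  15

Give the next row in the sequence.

12  6

First component: −9 each step; 57, 48, 39, 30, 21 → 12.
Second component: always 6 less than the first component, so 51, 42, 33, 24, 15 → 6.
So the next row is 12  6.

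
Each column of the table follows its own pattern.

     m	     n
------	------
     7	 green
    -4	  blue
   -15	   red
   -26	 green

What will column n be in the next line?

blue

For the column n, repeats green → blue → red: green, blue, red, green → blue.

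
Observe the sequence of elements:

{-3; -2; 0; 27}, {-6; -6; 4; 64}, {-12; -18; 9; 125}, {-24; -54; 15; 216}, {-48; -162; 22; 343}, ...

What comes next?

First entry: ×2 each step; -3, -6, -12, -24, -48 → -96.
Second entry: ×3 each step, so -2, -6, -18, -54, -162 → -486.
Third entry: differences are 4, 5, 6, … (increasing by 1 each time); 0, 4, 9, 15, 22 → 30.
Fourth entry: 27, 64, 125, 216, 343 → 512 (perfect cubes: 3³, 4³, 5³, …).
Combining the parts gives {-96; -486; 30; 512}.

{-96; -486; 30; 512}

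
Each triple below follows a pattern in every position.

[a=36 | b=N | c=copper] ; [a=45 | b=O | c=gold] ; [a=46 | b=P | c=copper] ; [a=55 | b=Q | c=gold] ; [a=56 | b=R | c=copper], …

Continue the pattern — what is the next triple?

A: alternating steps +9, +1, +9, +1, …, so 36, 45, 46, 55, 56 → 65.
B: N, O, P, Q, R → S (letters move forward 1 place in the alphabet).
For the c, alternates copper ↔ gold: copper, gold, copper, gold, copper → gold.
So the next triple is [a=65 | b=S | c=gold].

[a=65 | b=S | c=gold]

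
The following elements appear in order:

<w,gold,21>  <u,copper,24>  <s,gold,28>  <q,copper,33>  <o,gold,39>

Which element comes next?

Letter goes w, u, s, q, o → m (letters move back 2 places in the alphabet).
Metal — alternates gold ↔ copper: gold, copper, gold, copper, gold → copper.
Third slot: differences are 3, 4, 5, … (increasing by 1 each time); 21, 24, 28, 33, 39 → 46.
So the next element is <m,copper,46>.

<m,copper,46>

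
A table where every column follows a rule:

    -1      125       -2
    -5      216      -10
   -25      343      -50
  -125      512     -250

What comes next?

First component: ×5 each step; -1, -5, -25, -125 → -625.
Second component goes 125, 216, 343, 512 → 729 (perfect cubes: 5³, 6³, 7³, …).
Third component: always 2 × the first component; -2, -10, -50, -250 → -1250.
Combining the parts gives -625  729  -1250.

-625  729  -1250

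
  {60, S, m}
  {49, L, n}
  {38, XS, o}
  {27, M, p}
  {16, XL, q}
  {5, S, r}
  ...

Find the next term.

For the first part, −11 each step: 60, 49, 38, 27, 16, 5 → -6.
For the size, repeats S → L → XS → M → XL: S, L, XS, M, XL, S → L.
Letter: letters move forward 1 place in the alphabet; m, n, o, p, q, r → s.
Putting it together: {-6, L, s}.

{-6, L, s}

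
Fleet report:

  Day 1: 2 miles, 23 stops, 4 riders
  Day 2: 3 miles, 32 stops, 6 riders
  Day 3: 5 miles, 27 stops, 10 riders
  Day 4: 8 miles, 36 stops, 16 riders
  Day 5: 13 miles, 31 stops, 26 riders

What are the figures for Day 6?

Miles: 2, 3, 5, 8, 13 → 21 (each term is the sum of the two before it).
Stops goes 23, 32, 27, 36, 31 → 40 (alternating steps +9, −5, +9, −5, …).
Riders — always 2 × the miles: 4, 6, 10, 16, 26 → 42.
So the next line is 21 miles, 40 stops, 42 riders.

21 miles, 40 stops, 42 riders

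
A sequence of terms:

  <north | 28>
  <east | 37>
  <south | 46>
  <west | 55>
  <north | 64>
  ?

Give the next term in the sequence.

<east | 73>

Direction: repeats north → east → south → west, so north, east, south, west, north → east.
For the second part, +9 each step: 28, 37, 46, 55, 64 → 73.
Combining the parts gives <east | 73>.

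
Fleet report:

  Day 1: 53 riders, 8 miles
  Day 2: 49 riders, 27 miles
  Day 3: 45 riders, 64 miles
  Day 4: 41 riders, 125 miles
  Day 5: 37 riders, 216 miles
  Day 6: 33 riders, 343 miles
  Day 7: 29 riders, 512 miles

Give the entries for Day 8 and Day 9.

25 riders, 729 miles; 21 riders, 1000 miles

For the riders, −4 each step: 53, 49, 45, 41, 37, 33, 29 → 25 → 21.
Miles: 8, 27, 64, 125, 216, 343, 512 → 729 → 1000 (perfect cubes: 2³, 3³, 4³, …).
So the next two rows are 25 riders, 729 miles and 21 riders, 1000 miles.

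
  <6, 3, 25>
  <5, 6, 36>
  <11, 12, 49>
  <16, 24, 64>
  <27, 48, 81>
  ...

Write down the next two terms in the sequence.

First part: each term is the sum of the two before it; 6, 5, 11, 16, 27 → 43 → 70.
For the second part, ×2 each step: 3, 6, 12, 24, 48 → 96 → 192.
For the third part, perfect squares: 5², 6², 7², …: 25, 36, 49, 64, 81 → 100 → 121.
So the next two terms are <43, 96, 100> and <70, 192, 121>.

<43, 96, 100>, <70, 192, 121>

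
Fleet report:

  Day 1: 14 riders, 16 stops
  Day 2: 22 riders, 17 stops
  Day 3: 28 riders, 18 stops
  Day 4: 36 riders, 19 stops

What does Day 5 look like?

42 riders, 20 stops

Riders: 14, 22, 28, 36 → 42 (alternating steps +8, +6, +8, +6, …).
For the stops, +1 each step: 16, 17, 18, 19 → 20.
So the next line is 42 riders, 20 stops.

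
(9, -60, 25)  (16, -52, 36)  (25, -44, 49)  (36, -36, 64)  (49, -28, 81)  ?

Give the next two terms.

(64, -20, 100), (81, -12, 121)

First slot — perfect squares: 3², 4², 5², …: 9, 16, 25, 36, 49 → 64 → 81.
Second slot: +8 each step; -60, -52, -44, -36, -28 → -20 → -12.
Third slot: perfect squares: 5², 6², 7², …, so 25, 36, 49, 64, 81 → 100 → 121.
Putting the parts together: (64, -20, 100) and then (81, -12, 121).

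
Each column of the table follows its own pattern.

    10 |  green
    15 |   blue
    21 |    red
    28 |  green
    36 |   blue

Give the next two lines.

For the first component, differences are 5, 6, 7, … (increasing by 1 each time): 10, 15, 21, 28, 36 → 45 → 55.
Colour: repeats green → blue → red; green, blue, red, green, blue → red → green.
So the next two lines are 45  red and 55  green.

45  red; 55  green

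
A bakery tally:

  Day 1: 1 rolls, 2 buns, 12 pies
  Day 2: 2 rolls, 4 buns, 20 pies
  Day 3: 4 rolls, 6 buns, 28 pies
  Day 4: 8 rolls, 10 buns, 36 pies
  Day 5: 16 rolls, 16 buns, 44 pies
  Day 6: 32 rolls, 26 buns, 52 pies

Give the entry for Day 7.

Rolls: ×2 each step, so 1, 2, 4, 8, 16, 32 → 64.
Buns: 2, 4, 6, 10, 16, 26 → 42 (each term is the sum of the two before it).
Pies goes 12, 20, 28, 36, 44, 52 → 60 (+8 each step).
Combining the parts gives 64 rolls, 42 buns, 60 pies.

64 rolls, 42 buns, 60 pies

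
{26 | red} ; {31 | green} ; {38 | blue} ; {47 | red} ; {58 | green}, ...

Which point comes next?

{71 | blue}

For the first coordinate, differences are 5, 7, 9, … (increasing by 2 each time): 26, 31, 38, 47, 58 → 71.
Colour — repeats red → green → blue: red, green, blue, red, green → blue.
Putting it together: {71 | blue}.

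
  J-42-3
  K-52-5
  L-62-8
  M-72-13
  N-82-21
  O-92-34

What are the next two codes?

Letter goes J, K, L, M, N, O → P → Q (letters move forward 1 place in the alphabet).
Second component — +10 each step: 42, 52, 62, 72, 82, 92 → 102 → 112.
Third component: each term is the sum of the two before it; 3, 5, 8, 13, 21, 34 → 55 → 89.
Putting the parts together: P-102-55 and then Q-112-89.

P-102-55, Q-112-89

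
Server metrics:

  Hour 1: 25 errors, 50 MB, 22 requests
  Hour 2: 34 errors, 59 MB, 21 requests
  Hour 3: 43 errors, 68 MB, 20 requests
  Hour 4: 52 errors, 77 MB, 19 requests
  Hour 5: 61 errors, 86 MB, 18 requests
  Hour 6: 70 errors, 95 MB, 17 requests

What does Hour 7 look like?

79 errors, 104 MB, 16 requests

Errors: +9 each step, so 25, 34, 43, 52, 61, 70 → 79.
MB — +9 each step: 50, 59, 68, 77, 86, 95 → 104.
Requests: −1 each step; 22, 21, 20, 19, 18, 17 → 16.
So the next record is 79 errors, 104 MB, 16 requests.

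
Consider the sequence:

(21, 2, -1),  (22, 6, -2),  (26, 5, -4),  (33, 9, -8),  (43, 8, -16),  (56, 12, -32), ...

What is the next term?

(72, 11, -64)

For the first coordinate, differences are 1, 4, 7, … (increasing by 3 each time): 21, 22, 26, 33, 43, 56 → 72.
Second coordinate: alternating steps +4, −1, +4, −1, …, so 2, 6, 5, 9, 8, 12 → 11.
For the third coordinate, ×2 each step: -1, -2, -4, -8, -16, -32 → -64.
So the next term is (72, 11, -64).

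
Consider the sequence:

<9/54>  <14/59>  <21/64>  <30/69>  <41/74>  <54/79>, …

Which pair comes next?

First part — differences are 5, 7, 9, … (increasing by 2 each time): 9, 14, 21, 30, 41, 54 → 69.
Second part: +5 each step, so 54, 59, 64, 69, 74, 79 → 84.
Putting it together: <69/84>.

<69/84>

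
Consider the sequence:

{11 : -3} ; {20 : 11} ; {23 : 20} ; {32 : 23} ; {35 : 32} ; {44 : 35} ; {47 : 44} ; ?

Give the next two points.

{56 : 47}, {59 : 56}

First slot: alternating steps +9, +3, +9, +3, …; 11, 20, 23, 32, 35, 44, 47 → 56 → 59.
Second slot: always the previous value of the first slot, so -3, 11, 20, 23, 32, 35, 44 → 47 → 56.
So the next two points are {56 : 47} and {59 : 56}.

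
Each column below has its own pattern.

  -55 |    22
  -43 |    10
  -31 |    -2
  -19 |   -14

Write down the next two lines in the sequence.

-7  -26; 5  -38

First component goes -55, -43, -31, -19 → -7 → 5 (+12 each step).
Second component: 22, 10, -2, -14 → -26 → -38 (together with the first component always sums to -33).
Putting the parts together: -7  -26 and then 5  -38.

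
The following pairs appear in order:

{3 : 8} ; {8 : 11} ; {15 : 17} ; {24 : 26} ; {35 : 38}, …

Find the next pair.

First slot: differences are 5, 7, 9, … (increasing by 2 each time), so 3, 8, 15, 24, 35 → 48.
Second slot: differences are 3, 6, 9, … (increasing by 3 each time); 8, 11, 17, 26, 38 → 53.
Putting it together: {48 : 53}.

{48 : 53}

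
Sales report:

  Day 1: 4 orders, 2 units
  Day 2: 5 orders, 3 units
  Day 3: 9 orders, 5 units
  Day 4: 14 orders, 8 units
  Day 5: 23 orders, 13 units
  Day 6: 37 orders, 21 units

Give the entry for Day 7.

Orders goes 4, 5, 9, 14, 23, 37 → 60 (each term is the sum of the two before it).
Units: each term is the sum of the two before it; 2, 3, 5, 8, 13, 21 → 34.
Combining the parts gives 60 orders, 34 units.

60 orders, 34 units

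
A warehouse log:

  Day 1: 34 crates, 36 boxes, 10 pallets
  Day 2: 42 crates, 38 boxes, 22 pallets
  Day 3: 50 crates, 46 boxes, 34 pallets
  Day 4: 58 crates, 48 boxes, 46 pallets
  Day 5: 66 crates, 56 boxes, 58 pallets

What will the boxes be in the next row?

Boxes: alternating steps +2, +8, +2, +8, …; 36, 38, 46, 48, 56 → 58.

58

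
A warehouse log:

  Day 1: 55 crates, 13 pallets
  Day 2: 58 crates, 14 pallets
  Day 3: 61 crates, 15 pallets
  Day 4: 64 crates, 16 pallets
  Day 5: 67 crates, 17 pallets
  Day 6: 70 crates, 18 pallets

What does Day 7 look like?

Crates — +3 each step: 55, 58, 61, 64, 67, 70 → 73.
Pallets — +1 each step: 13, 14, 15, 16, 17, 18 → 19.
Putting it together: 73 crates, 19 pallets.

73 crates, 19 pallets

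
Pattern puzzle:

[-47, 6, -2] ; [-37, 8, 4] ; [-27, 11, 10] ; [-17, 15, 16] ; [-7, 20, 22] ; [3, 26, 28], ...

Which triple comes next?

[13, 33, 34]

First component: +10 each step; -47, -37, -27, -17, -7, 3 → 13.
Second component: differences are 2, 3, 4, … (increasing by 1 each time), so 6, 8, 11, 15, 20, 26 → 33.
Third component — +6 each step: -2, 4, 10, 16, 22, 28 → 34.
Putting it together: [13, 33, 34].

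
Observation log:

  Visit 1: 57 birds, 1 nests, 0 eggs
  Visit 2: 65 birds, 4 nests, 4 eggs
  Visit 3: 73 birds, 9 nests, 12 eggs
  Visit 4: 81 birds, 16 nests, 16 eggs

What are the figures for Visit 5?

Birds — +8 each step: 57, 65, 73, 81 → 89.
Nests: perfect squares: 1², 2², 3², …, so 1, 4, 9, 16 → 25.
For the eggs, alternating steps +4, +8, +4, +8, …: 0, 4, 12, 16 → 24.
Combining the parts gives 89 birds, 25 nests, 24 eggs.

89 birds, 25 nests, 24 eggs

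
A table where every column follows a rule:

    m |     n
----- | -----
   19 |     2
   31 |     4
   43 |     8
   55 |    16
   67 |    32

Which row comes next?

Column m: +12 each step; 19, 31, 43, 55, 67 → 79.
Column n: 2, 4, 8, 16, 32 → 64 (×2 each step).
So the next row is 79  64.

79  64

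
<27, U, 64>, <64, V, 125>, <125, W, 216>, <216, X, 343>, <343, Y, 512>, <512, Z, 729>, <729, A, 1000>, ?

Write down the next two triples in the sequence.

<1000, B, 1331>, <1331, C, 1728>

First slot — perfect cubes: 3³, 4³, 5³, …: 27, 64, 125, 216, 343, 512, 729 → 1000 → 1331.
Letter: letters move forward 1 place in the alphabet, wrapping Z→A; U, V, W, X, Y, Z, A → B → C.
For the third slot, perfect cubes: 4³, 5³, 6³, …: 64, 125, 216, 343, 512, 729, 1000 → 1331 → 1728.
Putting the parts together: <1000, B, 1331> and then <1331, C, 1728>.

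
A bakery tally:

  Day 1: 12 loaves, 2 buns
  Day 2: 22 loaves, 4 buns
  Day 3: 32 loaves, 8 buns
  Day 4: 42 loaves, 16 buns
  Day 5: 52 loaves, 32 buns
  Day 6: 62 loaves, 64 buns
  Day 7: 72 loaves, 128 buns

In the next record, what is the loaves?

82

Loaves — +10 each step: 12, 22, 32, 42, 52, 62, 72 → 82.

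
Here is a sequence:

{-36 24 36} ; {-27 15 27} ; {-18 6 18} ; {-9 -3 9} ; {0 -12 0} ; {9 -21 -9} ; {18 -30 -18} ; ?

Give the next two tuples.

First entry: +9 each step; -36, -27, -18, -9, 0, 9, 18 → 27 → 36.
Second entry: 24, 15, 6, -3, -12, -21, -30 → -39 → -48 (−9 each step).
Third entry: always the negative of the first entry, so 36, 27, 18, 9, 0, -9, -18 → -27 → -36.
Putting the parts together: {27 -39 -27} and then {36 -48 -36}.

{27 -39 -27}, {36 -48 -36}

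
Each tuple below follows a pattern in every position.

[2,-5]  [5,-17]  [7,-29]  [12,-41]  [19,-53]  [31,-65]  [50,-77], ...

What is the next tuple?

For the first entry, each term is the sum of the two before it: 2, 5, 7, 12, 19, 31, 50 → 81.
Second entry: −12 each step; -5, -17, -29, -41, -53, -65, -77 → -89.
So the next tuple is [81,-89].

[81,-89]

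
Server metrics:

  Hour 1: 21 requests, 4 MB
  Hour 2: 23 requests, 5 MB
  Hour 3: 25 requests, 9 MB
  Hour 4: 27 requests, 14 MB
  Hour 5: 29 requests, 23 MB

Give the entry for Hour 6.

For the requests, +2 each step: 21, 23, 25, 27, 29 → 31.
MB goes 4, 5, 9, 14, 23 → 37 (each term is the sum of the two before it).
Combining the parts gives 31 requests, 37 MB.

31 requests, 37 MB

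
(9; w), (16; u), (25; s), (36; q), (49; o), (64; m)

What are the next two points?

(81; k), (100; i)

First part: perfect squares: 3², 4², 5², …, so 9, 16, 25, 36, 49, 64 → 81 → 100.
Letter: w, u, s, q, o, m → k → i (letters move back 2 places in the alphabet).
Putting the parts together: (81; k) and then (100; i).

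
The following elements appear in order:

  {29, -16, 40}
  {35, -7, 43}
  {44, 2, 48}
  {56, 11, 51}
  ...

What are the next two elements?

For the first part, differences are 6, 9, 12, … (increasing by 3 each time): 29, 35, 44, 56 → 71 → 89.
Second part goes -16, -7, 2, 11 → 20 → 29 (+9 each step).
Third part: alternating steps +3, +5, +3, +5, …; 40, 43, 48, 51 → 56 → 59.
Putting the parts together: {71, 20, 56} and then {89, 29, 59}.

{71, 20, 56}, {89, 29, 59}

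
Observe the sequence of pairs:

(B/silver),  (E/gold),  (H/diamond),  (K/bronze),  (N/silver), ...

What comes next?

(Q/gold)

Letter: letters move forward 3 places in the alphabet; B, E, H, K, N → Q.
Rank: repeats silver → gold → diamond → bronze, so silver, gold, diamond, bronze, silver → gold.
Putting it together: (Q/gold).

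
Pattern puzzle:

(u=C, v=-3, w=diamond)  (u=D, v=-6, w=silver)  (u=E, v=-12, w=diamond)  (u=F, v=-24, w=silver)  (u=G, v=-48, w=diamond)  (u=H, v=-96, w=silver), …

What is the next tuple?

(u=I, v=-192, w=diamond)

U goes C, D, E, F, G, H → I (letters move forward 1 place in the alphabet).
V: ×2 each step, so -3, -6, -12, -24, -48, -96 → -192.
W — alternates diamond ↔ silver: diamond, silver, diamond, silver, diamond, silver → diamond.
Putting it together: (u=I, v=-192, w=diamond).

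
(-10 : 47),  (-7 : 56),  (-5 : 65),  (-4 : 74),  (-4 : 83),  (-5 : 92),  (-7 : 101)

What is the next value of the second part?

110

Second part: 47, 56, 65, 74, 83, 92, 101 → 110 (+9 each step).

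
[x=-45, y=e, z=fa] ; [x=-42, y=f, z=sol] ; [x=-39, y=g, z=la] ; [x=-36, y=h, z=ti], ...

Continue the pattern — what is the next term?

X: -45, -42, -39, -36 → -33 (+3 each step).
Y — letters move forward 1 place in the alphabet: e, f, g, h → i.
For the z, runs through the solfège scale do→ti: fa, sol, la, ti → do.
So the next term is [x=-33, y=i, z=do].

[x=-33, y=i, z=do]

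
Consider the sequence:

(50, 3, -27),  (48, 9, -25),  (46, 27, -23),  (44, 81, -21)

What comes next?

(42, 243, -19)

For the first slot, −2 each step: 50, 48, 46, 44 → 42.
Second slot: 3, 9, 27, 81 → 243 (×3 each step).
Third slot: +2 each step; -27, -25, -23, -21 → -19.
So the next element is (42, 243, -19).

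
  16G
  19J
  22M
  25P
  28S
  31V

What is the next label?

34Y

First component: 16, 19, 22, 25, 28, 31 → 34 (+3 each step).
Letter goes G, J, M, P, S, V → Y (letters move forward 3 places in the alphabet).
So the next label is 34Y.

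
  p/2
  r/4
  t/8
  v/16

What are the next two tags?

Letter: letters move forward 2 places in the alphabet; p, r, t, v → x → z.
Second component — ×2 each step: 2, 4, 8, 16 → 32 → 64.
Putting the parts together: x/32 and then z/64.

x/32 then z/64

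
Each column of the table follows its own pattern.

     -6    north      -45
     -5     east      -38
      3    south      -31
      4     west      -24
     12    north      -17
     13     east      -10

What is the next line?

First component: -6, -5, 3, 4, 12, 13 → 21 (alternating steps +1, +8, +1, +8, …).
Direction: north, east, south, west, north, east → south (repeats north → east → south → west).
Third component — +7 each step: -45, -38, -31, -24, -17, -10 → -3.
So the next line is 21  south  -3.

21  south  -3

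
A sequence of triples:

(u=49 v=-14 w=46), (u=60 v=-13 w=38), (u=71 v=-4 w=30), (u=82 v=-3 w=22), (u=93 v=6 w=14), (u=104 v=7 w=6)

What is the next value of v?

V: alternating steps +1, +9, +1, +9, …; -14, -13, -4, -3, 6, 7 → 16.

16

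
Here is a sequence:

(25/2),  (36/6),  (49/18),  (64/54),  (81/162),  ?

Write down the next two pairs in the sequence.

First part: 25, 36, 49, 64, 81 → 100 → 121 (perfect squares: 5², 6², 7², …).
Second part: 2, 6, 18, 54, 162 → 486 → 1458 (×3 each step).
Putting the parts together: (100/486) and then (121/1458).

(100/486), (121/1458)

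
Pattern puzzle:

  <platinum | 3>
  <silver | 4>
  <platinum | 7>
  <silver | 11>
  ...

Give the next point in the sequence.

<platinum | 18>

Metal: platinum, silver, platinum, silver → platinum (alternates platinum ↔ silver).
Second component goes 3, 4, 7, 11 → 18 (each term is the sum of the two before it).
Combining the parts gives <platinum | 18>.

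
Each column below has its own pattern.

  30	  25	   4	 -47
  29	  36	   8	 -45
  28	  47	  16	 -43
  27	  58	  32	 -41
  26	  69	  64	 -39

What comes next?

First component: −1 each step, so 30, 29, 28, 27, 26 → 25.
Second component: +11 each step, so 25, 36, 47, 58, 69 → 80.
Third component: ×2 each step, so 4, 8, 16, 32, 64 → 128.
Fourth component — +2 each step: -47, -45, -43, -41, -39 → -37.
Combining the parts gives 25  80  128  -37.

25  80  128  -37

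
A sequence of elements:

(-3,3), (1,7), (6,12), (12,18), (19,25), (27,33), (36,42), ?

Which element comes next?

First slot: differences are 4, 5, 6, … (increasing by 1 each time); -3, 1, 6, 12, 19, 27, 36 → 46.
For the second slot, differences are 4, 5, 6, … (increasing by 1 each time): 3, 7, 12, 18, 25, 33, 42 → 52.
Combining the parts gives (46,52).

(46,52)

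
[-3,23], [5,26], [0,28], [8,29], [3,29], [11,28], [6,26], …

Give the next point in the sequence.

First slot: -3, 5, 0, 8, 3, 11, 6 → 14 (alternating steps +8, −5, +8, −5, …).
Second slot — differences are 3, 2, 1, … (decreasing by 1 each time): 23, 26, 28, 29, 29, 28, 26 → 23.
Putting it together: [14,23].

[14,23]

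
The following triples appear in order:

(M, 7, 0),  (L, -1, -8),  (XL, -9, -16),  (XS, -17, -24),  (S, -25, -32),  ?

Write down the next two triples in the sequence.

(M, -33, -40), (L, -41, -48)

For the size, runs through clothing sizes XS→XL: M, L, XL, XS, S → M → L.
For the second coordinate, −8 each step: 7, -1, -9, -17, -25 → -33 → -41.
Third coordinate: 0, -8, -16, -24, -32 → -40 → -48 (always 7 less than the second coordinate).
So the next two triples are (M, -33, -40) and (L, -41, -48).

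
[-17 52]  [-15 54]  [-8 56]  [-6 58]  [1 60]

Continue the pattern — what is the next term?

[3 62]

First entry: alternating steps +2, +7, +2, +7, …, so -17, -15, -8, -6, 1 → 3.
For the second entry, +2 each step: 52, 54, 56, 58, 60 → 62.
Combining the parts gives [3 62].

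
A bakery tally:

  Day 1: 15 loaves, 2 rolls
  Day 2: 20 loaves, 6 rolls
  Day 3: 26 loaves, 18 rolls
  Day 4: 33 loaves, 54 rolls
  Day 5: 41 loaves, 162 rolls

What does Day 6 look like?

Loaves: 15, 20, 26, 33, 41 → 50 (differences are 5, 6, 7, … (increasing by 1 each time)).
Rolls: ×3 each step; 2, 6, 18, 54, 162 → 486.
Combining the parts gives 50 loaves, 486 rolls.

50 loaves, 486 rolls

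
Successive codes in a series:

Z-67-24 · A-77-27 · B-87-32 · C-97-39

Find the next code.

D-107-48

Letter: Z, A, B, C → D (letters move forward 1 place in the alphabet, wrapping Z→A).
Second component: +10 each step; 67, 77, 87, 97 → 107.
Third component goes 24, 27, 32, 39 → 48 (differences are 3, 5, 7, … (increasing by 2 each time)).
So the next code is D-107-48.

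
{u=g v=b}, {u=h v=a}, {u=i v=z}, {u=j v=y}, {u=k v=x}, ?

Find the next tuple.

{u=l v=w}

U — letters move forward 1 place in the alphabet: g, h, i, j, k → l.
V — letters move back 1 place in the alphabet, wrapping A→Z: b, a, z, y, x → w.
Combining the parts gives {u=l v=w}.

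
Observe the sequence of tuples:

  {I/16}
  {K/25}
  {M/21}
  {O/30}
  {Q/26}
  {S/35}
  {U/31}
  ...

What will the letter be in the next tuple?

Letter: letters move forward 2 places in the alphabet, so I, K, M, O, Q, S, U → W.

W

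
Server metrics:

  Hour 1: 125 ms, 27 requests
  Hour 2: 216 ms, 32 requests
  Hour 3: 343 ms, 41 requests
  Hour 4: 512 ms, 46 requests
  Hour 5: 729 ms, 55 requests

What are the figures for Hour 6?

Ms goes 125, 216, 343, 512, 729 → 1000 (perfect cubes: 5³, 6³, 7³, …).
Requests: alternating steps +5, +9, +5, +9, …, so 27, 32, 41, 46, 55 → 60.
Combining the parts gives 1000 ms, 60 requests.

1000 ms, 60 requests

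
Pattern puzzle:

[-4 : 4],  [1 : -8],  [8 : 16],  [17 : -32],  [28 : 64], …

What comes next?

First slot — differences are 5, 7, 9, … (increasing by 2 each time): -4, 1, 8, 17, 28 → 41.
Second slot — ×(-2) each step: 4, -8, 16, -32, 64 → -128.
Putting it together: [41 : -128].

[41 : -128]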